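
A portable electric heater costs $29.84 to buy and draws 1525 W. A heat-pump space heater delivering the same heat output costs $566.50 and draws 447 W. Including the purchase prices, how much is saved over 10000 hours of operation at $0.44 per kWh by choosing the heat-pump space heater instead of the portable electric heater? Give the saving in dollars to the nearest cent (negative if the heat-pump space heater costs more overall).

portable electric heater: $29.84 + (1525/1000) kW × 10000 h × $0.44 = $29.84 + $6710 = $6739.84
heat-pump space heater: $566.50 + (447/1000) kW × 10000 h × $0.44 = $566.50 + $1966.8 = $2533.3
Saving = $6739.84 − $2533.3 = $4206.54

$4206.54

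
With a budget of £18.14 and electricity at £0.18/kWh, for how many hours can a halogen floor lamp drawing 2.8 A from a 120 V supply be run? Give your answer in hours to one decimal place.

Power = 2.8 A × 120 V = 336 W = 0.336 kW
Energy available = £18.14 ÷ £0.18/kWh = 100.7778 kWh
Hours = 100.7778 kWh ÷ 0.336 kW = 299.9 h

299.9 h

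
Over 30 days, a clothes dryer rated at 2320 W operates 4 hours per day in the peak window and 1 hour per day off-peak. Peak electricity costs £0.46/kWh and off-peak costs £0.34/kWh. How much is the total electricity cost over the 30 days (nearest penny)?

Peak energy = 2.32 kW × 4 h × 30 = 278.4 kWh
Off-peak energy = 2.32 kW × 1 h × 30 = 69.6 kWh
Cost = 278.4 × £0.46 + 69.6 × £0.34 = £128.064 + £23.664 = £151.73

£151.73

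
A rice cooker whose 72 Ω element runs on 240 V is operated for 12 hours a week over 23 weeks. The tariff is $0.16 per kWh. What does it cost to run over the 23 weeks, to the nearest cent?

$35.33

Power = V²/R = 240²/72 = 800 W = 0.8 kW
Runtime = 12 h/week × 23 weeks = 276 h
Energy = 0.8 kW × 276 h = 220.8 kWh
Cost = 220.8 kWh × $0.16/kWh = $35.33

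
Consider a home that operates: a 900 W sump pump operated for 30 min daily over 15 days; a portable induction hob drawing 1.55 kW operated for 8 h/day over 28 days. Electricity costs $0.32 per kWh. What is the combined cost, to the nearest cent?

sump pump: Runtime = 30 min × 15 = 450 min = 7.5 h
sump pump: 0.9 kW × 7.5 h = 6.75 kWh
portable induction hob: Runtime = 8 h/day × 28 days = 224 h
portable induction hob: 1.55 kW × 224 h = 347.2 kWh
Total energy = 353.95 kWh
Cost = 353.95 × $0.32 = $113.26

$113.26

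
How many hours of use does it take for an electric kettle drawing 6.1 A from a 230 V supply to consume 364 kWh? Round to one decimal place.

Power = 6.1 A × 230 V = 1403 W = 1.403 kW
Hours = 364 kWh ÷ 1.403 kW = 259.4 h

259.4 h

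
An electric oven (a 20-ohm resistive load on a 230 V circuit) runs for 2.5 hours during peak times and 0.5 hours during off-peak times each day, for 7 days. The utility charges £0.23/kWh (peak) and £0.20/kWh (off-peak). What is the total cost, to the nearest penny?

£12.50

Power = V²/R = 230²/20 = 2645 W = 2.645 kW
Peak energy = 2.645 kW × 2.5 h × 7 = 46.2875 kWh
Off-peak energy = 2.645 kW × 0.5 h × 7 = 9.2575 kWh
Cost = 46.2875 × £0.23 + 9.2575 × £0.20 = £10.646125 + £1.8515 = £12.50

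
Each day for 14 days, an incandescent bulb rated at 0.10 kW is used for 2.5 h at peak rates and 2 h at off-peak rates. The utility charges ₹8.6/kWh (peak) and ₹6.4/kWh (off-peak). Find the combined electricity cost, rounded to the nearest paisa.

Peak energy = 0.1 kW × 2.5 h × 14 = 3.5 kWh
Off-peak energy = 0.1 kW × 2 h × 14 = 2.8 kWh
Cost = 3.5 × ₹8.6 + 2.8 × ₹6.4 = ₹30.1 + ₹17.92 = ₹48.02

₹48.02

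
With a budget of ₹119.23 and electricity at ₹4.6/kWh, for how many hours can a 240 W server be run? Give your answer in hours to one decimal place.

108.0 h

Energy available = ₹119.23 ÷ ₹4.6/kWh = 25.9196 kWh
Hours = 25.9196 kWh ÷ 0.24 kW = 108.0 h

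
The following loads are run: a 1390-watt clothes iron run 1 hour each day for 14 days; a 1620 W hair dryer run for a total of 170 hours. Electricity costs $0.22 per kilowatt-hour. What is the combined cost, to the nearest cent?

$64.87

clothes iron: Runtime = 1 h/day × 14 days = 14 h
clothes iron: 1.39 kW × 14 h = 19.46 kWh
hair dryer: 1.62 kW × 170 h = 275.4 kWh
Total energy = 294.86 kWh
Cost = 294.86 × $0.22 = $64.87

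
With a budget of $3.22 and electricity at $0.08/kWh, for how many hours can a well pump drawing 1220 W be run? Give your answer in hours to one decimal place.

Energy available = $3.22 ÷ $0.08/kWh = 40.25 kWh
Hours = 40.25 kWh ÷ 1.22 kW = 33.0 h

33.0 h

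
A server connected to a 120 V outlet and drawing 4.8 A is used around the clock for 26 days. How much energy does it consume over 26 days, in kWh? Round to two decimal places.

359.42 kWh

Power = 4.8 A × 120 V = 576 W = 0.576 kW
Runtime = 24 h × 26 = 624 h
Energy = 0.576 kW × 624 h = 359.424 kWh ≈ 359.42 kWh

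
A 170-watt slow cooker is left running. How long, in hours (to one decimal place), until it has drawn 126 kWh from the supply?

Hours = 126 kWh ÷ 0.17 kW = 741.2 h

741.2 h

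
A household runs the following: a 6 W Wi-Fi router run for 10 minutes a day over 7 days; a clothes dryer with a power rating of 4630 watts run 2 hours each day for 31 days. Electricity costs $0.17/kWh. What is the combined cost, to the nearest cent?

$48.80

Wi-Fi router: Runtime = 10 min × 7 = 70 min = 1.166666… h
Wi-Fi router: 0.006 kW × 1.166666… h = 0.007 kWh
clothes dryer: Runtime = 2 h/day × 31 days = 62 h
clothes dryer: 4.63 kW × 62 h = 287.06 kWh
Total energy = 287.067 kWh
Cost = 287.067 × $0.17 = $48.80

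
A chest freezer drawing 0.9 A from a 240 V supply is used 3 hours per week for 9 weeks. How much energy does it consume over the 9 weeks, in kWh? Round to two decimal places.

5.83 kWh

Power = 0.9 A × 240 V = 216 W = 0.216 kW
Runtime = 3 h/week × 9 weeks = 27 h
Energy = 0.216 kW × 27 h = 5.832 kWh ≈ 5.83 kWh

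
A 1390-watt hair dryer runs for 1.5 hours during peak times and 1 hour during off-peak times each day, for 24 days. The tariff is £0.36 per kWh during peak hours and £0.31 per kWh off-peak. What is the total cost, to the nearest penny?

£28.36

Peak energy = 1.39 kW × 1.5 h × 24 = 50.04 kWh
Off-peak energy = 1.39 kW × 1 h × 24 = 33.36 kWh
Cost = 50.04 × £0.36 + 33.36 × £0.31 = £18.0144 + £10.3416 = £28.36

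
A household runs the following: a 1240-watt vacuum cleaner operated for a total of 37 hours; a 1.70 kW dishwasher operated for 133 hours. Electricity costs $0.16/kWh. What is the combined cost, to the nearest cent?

$43.52

vacuum cleaner: 1.24 kW × 37 h = 45.88 kWh
dishwasher: 1.7 kW × 133 h = 226.1 kWh
Total energy = 271.98 kWh
Cost = 271.98 × $0.16 = $43.52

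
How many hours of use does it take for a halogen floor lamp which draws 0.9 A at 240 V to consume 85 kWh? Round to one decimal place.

393.5 h

Power = 0.9 A × 240 V = 216 W = 0.216 kW
Hours = 85 kWh ÷ 0.216 kW = 393.5 h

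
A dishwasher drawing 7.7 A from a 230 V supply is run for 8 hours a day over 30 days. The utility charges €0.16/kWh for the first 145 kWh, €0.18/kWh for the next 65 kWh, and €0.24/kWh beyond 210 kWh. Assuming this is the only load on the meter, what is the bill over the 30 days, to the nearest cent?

Power = 7.7 A × 230 V = 1771 W = 1.771 kW
Runtime = 8 h/day × 30 days = 240 h
Energy = 1.771 kW × 240 h = 425.04 kWh
Tier 1 (0–145 kWh): 145 × €0.16 = €23.2
Tier 2 (145–210 kWh): 65 × €0.18 = €11.7
Above 210 kWh: 215.04 × €0.24 = €51.6096
Bill = €86.51

€86.51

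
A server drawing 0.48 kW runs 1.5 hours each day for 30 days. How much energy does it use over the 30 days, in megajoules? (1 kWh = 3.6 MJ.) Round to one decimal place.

Runtime = 1.5 h/day × 30 days = 45 h
Energy = 0.48 kW × 45 h = 21.6 kWh
= 21.6 × 3.6 MJ = 77.8 MJ

77.8 MJ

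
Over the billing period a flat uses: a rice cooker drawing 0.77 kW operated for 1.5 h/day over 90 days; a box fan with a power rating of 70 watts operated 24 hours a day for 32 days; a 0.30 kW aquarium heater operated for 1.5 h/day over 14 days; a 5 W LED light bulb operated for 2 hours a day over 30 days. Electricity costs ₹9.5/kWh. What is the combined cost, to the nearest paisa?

rice cooker: Runtime = 1.5 h/day × 90 days = 135 h
rice cooker: 0.77 kW × 135 h = 103.95 kWh
box fan: Runtime = 24 h × 32 = 768 h
box fan: 0.07 kW × 768 h = 53.76 kWh
aquarium heater: Runtime = 1.5 h/day × 14 days = 21 h
aquarium heater: 0.3 kW × 21 h = 6.3 kWh
LED light bulb: Runtime = 2 h/day × 30 days = 60 h
LED light bulb: 0.005 kW × 60 h = 0.3 kWh
Total energy = 164.31 kWh
Cost = 164.31 × ₹9.5 = ₹1560.95

₹1560.95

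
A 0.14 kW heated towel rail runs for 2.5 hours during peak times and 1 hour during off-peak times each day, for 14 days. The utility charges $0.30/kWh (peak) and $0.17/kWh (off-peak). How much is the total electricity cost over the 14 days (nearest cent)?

$1.80

Peak energy = 0.14 kW × 2.5 h × 14 = 4.9 kWh
Off-peak energy = 0.14 kW × 1 h × 14 = 1.96 kWh
Cost = 4.9 × $0.30 + 1.96 × $0.17 = $1.47 + $0.3332 = $1.80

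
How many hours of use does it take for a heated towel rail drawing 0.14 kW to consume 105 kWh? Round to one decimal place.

Hours = 105 kWh ÷ 0.14 kW = 750.0 h

750.0 h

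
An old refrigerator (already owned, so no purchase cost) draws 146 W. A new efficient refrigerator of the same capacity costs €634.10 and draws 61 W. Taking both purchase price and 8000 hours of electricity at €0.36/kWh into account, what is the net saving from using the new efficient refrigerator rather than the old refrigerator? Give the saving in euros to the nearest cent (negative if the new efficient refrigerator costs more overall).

-€389.30

old refrigerator: €0.00 + (146/1000) kW × 8000 h × €0.36 = €0.00 + €420.48 = €420.48
new efficient refrigerator: €634.10 + (61/1000) kW × 8000 h × €0.36 = €634.10 + €175.68 = €809.78
Saving = €420.48 − €809.78 = −€389.3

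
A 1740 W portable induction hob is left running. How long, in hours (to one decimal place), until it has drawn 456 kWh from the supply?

Hours = 456 kWh ÷ 1.74 kW = 262.1 h

262.1 h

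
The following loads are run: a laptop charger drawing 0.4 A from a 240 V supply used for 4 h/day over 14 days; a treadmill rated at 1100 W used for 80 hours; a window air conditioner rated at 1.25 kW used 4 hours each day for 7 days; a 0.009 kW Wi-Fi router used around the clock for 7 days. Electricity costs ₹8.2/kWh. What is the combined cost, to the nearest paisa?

laptop charger: Power = 0.4 A × 240 V = 96 W = 0.096 kW
laptop charger: Runtime = 4 h/day × 14 days = 56 h
laptop charger: 0.096 kW × 56 h = 5.376 kWh
treadmill: 1.1 kW × 80 h = 88 kWh
window air conditioner: Runtime = 4 h/day × 7 days = 28 h
window air conditioner: 1.25 kW × 28 h = 35 kWh
Wi-Fi router: Runtime = 24 h × 7 = 168 h
Wi-Fi router: 0.009 kW × 168 h = 1.512 kWh
Total energy = 129.888 kWh
Cost = 129.888 × ₹8.2 = ₹1065.08

₹1065.08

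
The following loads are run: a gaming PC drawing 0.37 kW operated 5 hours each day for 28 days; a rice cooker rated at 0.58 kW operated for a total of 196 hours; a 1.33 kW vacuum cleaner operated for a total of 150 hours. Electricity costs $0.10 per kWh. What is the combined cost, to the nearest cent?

gaming PC: Runtime = 5 h/day × 28 days = 140 h
gaming PC: 0.37 kW × 140 h = 51.8 kWh
rice cooker: 0.58 kW × 196 h = 113.68 kWh
vacuum cleaner: 1.33 kW × 150 h = 199.5 kWh
Total energy = 364.98 kWh
Cost = 364.98 × $0.10 = $36.50

$36.50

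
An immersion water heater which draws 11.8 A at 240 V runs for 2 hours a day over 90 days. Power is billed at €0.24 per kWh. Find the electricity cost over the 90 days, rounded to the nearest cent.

Power = 11.8 A × 240 V = 2832 W = 2.832 kW
Runtime = 2 h/day × 90 days = 180 h
Energy = 2.832 kW × 180 h = 509.76 kWh
Cost = 509.76 kWh × €0.24/kWh = €122.34

€122.34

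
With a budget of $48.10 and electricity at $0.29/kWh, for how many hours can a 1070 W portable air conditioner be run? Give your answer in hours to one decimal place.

155.0 h

Energy available = $48.10 ÷ $0.29/kWh = 165.8621 kWh
Hours = 165.8621 kWh ÷ 1.07 kW = 155.0 h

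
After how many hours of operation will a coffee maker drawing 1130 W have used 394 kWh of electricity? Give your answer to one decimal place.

Hours = 394 kWh ÷ 1.13 kW = 348.7 h

348.7 h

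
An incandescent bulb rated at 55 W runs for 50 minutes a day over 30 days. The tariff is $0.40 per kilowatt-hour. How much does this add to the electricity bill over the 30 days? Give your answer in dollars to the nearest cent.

$0.55

Runtime = 50 min × 30 = 1500 min = 25 h
Energy = 0.055 kW × 25 h = 1.375 kWh
Cost = 1.375 kWh × $0.40/kWh = $0.55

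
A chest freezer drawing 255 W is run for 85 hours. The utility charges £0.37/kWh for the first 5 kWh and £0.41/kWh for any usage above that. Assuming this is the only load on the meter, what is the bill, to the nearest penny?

Energy = 0.255 kW × 85 h = 21.675 kWh
Tier 1 (0–5 kWh): 5 × £0.37 = £1.85
Above 5 kWh: 16.675 × £0.41 = £6.83675
Bill = £8.69

£8.69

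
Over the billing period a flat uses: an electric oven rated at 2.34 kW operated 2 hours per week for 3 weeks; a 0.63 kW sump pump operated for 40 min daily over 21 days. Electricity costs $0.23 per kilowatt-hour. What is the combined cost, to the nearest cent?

electric oven: Runtime = 2 h/week × 3 weeks = 6 h
electric oven: 2.34 kW × 6 h = 14.04 kWh
sump pump: Runtime = 40 min × 21 = 840 min = 14 h
sump pump: 0.63 kW × 14 h = 8.82 kWh
Total energy = 22.86 kWh
Cost = 22.86 × $0.23 = $5.26

$5.26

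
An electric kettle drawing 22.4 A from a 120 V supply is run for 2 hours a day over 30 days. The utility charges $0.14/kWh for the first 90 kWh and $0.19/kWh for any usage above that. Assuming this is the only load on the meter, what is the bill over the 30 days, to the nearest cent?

$26.14

Power = 22.4 A × 120 V = 2688 W = 2.688 kW
Runtime = 2 h/day × 30 days = 60 h
Energy = 2.688 kW × 60 h = 161.28 kWh
Tier 1 (0–90 kWh): 90 × $0.14 = $12.6
Above 90 kWh: 71.28 × $0.19 = $13.5432
Bill = $26.14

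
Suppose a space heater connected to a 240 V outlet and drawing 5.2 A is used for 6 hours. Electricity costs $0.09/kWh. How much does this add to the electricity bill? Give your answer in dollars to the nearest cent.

$0.67

Power = 5.2 A × 240 V = 1248 W = 1.248 kW
Energy = 1.248 kW × 6 h = 7.488 kWh
Cost = 7.488 kWh × $0.09/kWh = $0.67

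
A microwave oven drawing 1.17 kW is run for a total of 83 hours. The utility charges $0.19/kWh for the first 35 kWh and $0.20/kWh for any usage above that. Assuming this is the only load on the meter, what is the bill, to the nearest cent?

$19.07

Energy = 1.17 kW × 83 h = 97.11 kWh
Tier 1 (0–35 kWh): 35 × $0.19 = $6.65
Above 35 kWh: 62.11 × $0.20 = $12.422
Bill = $19.07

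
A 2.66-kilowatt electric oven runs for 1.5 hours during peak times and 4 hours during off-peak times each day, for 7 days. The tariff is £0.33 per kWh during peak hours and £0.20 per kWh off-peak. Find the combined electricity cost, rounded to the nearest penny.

£24.11

Peak energy = 2.66 kW × 1.5 h × 7 = 27.93 kWh
Off-peak energy = 2.66 kW × 4 h × 7 = 74.48 kWh
Cost = 27.93 × £0.33 + 74.48 × £0.20 = £9.2169 + £14.896 = £24.11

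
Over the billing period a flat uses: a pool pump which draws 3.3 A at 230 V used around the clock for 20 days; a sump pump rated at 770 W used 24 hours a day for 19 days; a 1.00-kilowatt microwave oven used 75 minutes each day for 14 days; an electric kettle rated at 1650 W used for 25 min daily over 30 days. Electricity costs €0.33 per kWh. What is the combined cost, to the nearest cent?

€248.68

pool pump: Power = 3.3 A × 230 V = 759 W = 0.759 kW
pool pump: Runtime = 24 h × 20 = 480 h
pool pump: 0.759 kW × 480 h = 364.32 kWh
sump pump: Runtime = 24 h × 19 = 456 h
sump pump: 0.77 kW × 456 h = 351.12 kWh
microwave oven: Runtime = 75 min × 14 = 1050 min = 17.5 h
microwave oven: 1 kW × 17.5 h = 17.5 kWh
electric kettle: Runtime = 25 min × 30 = 750 min = 12.5 h
electric kettle: 1.65 kW × 12.5 h = 20.625 kWh
Total energy = 753.565 kWh
Cost = 753.565 × €0.33 = €248.68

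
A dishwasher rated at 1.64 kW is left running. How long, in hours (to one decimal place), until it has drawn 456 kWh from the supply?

Hours = 456 kWh ÷ 1.64 kW = 278.0 h

278.0 h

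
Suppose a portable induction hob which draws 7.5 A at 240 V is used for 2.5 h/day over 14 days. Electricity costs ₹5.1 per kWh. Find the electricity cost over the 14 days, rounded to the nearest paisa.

₹321.30

Power = 7.5 A × 240 V = 1800 W = 1.8 kW
Runtime = 2.5 h/day × 14 days = 35 h
Energy = 1.8 kW × 35 h = 63 kWh
Cost = 63 kWh × ₹5.1/kWh = ₹321.30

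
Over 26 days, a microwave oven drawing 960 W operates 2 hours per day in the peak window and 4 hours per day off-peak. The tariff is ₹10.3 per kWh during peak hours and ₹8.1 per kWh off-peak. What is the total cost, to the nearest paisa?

Peak energy = 0.96 kW × 2 h × 26 = 49.92 kWh
Off-peak energy = 0.96 kW × 4 h × 26 = 99.84 kWh
Cost = 49.92 × ₹10.3 + 99.84 × ₹8.1 = ₹514.176 + ₹808.704 = ₹1322.88

₹1322.88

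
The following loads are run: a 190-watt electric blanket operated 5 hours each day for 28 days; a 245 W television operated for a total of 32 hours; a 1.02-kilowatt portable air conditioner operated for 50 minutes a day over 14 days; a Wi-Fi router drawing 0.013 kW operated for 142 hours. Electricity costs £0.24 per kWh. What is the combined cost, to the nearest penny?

£11.56

electric blanket: Runtime = 5 h/day × 28 days = 140 h
electric blanket: 0.19 kW × 140 h = 26.6 kWh
television: 0.245 kW × 32 h = 7.84 kWh
portable air conditioner: Runtime = 50 min × 14 = 700 min = 11.666666… h
portable air conditioner: 1.02 kW × 11.666666… h = 11.9 kWh
Wi-Fi router: 0.013 kW × 142 h = 1.846 kWh
Total energy = 48.186 kWh
Cost = 48.186 × £0.24 = £11.56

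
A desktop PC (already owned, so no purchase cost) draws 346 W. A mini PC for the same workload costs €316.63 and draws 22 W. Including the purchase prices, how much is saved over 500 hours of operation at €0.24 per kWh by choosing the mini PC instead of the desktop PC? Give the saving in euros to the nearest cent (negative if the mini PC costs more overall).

desktop PC: €0.00 + (346/1000) kW × 500 h × €0.24 = €0.00 + €41.52 = €41.52
mini PC: €316.63 + (22/1000) kW × 500 h × €0.24 = €316.63 + €2.64 = €319.27
Saving = €41.52 − €319.27 = −€277.75

-€277.75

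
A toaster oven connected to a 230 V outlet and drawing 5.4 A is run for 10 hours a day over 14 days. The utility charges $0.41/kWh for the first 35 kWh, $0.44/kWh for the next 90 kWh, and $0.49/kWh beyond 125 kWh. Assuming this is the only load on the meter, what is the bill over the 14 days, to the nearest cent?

$77.90

Power = 5.4 A × 230 V = 1242 W = 1.242 kW
Runtime = 10 h/day × 14 days = 140 h
Energy = 1.242 kW × 140 h = 173.88 kWh
Tier 1 (0–35 kWh): 35 × $0.41 = $14.35
Tier 2 (35–125 kWh): 90 × $0.44 = $39.6
Above 125 kWh: 48.88 × $0.49 = $23.9512
Bill = $77.90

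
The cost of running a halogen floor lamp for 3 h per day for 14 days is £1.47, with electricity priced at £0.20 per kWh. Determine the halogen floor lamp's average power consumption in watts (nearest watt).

Energy = £1.47 ÷ £0.20/kWh = 7.35 kWh
Runtime = 3 h/day × 14 days = 42 h
Power = 7.35 kWh ÷ 42 h = 0.175 kW = 175 W

175 W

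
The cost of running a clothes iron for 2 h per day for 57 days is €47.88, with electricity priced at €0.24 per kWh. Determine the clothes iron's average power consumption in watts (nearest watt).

Energy = €47.88 ÷ €0.24/kWh = 199.5 kWh
Runtime = 2 h/day × 57 days = 114 h
Power = 199.5 kWh ÷ 114 h = 1.75 kW = 1750 W

1750 W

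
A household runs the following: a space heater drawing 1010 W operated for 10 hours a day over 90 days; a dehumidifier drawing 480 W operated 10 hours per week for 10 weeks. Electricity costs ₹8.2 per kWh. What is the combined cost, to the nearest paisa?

₹7847.40

space heater: Runtime = 10 h/day × 90 days = 900 h
space heater: 1.01 kW × 900 h = 909 kWh
dehumidifier: Runtime = 10 h/week × 10 weeks = 100 h
dehumidifier: 0.48 kW × 100 h = 48 kWh
Total energy = 957 kWh
Cost = 957 × ₹8.2 = ₹7847.40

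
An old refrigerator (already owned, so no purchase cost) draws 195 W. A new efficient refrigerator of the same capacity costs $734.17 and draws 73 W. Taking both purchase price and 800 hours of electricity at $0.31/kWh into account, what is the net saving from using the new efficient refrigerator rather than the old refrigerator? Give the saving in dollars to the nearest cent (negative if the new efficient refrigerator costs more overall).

old refrigerator: $0.00 + (195/1000) kW × 800 h × $0.31 = $0.00 + $48.36 = $48.36
new efficient refrigerator: $734.17 + (73/1000) kW × 800 h × $0.31 = $734.17 + $18.104 = $752.274
Saving = $48.36 − $752.274 = −$703.914 → -$703.91

-$703.91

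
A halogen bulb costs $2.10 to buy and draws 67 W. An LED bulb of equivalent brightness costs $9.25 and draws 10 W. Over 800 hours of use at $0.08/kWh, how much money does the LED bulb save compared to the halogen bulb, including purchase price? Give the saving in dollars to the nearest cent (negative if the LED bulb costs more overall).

-$3.50

halogen bulb: $2.10 + (67/1000) kW × 800 h × $0.08 = $2.10 + $4.288 = $6.388
LED bulb: $9.25 + (10/1000) kW × 800 h × $0.08 = $9.25 + $0.64 = $9.89
Saving = $6.388 − $9.89 = −$3.502 → -$3.50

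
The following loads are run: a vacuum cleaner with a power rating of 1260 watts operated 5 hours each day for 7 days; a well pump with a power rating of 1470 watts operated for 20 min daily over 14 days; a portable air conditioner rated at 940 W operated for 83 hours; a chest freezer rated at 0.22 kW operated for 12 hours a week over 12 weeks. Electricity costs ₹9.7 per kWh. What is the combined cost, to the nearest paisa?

₹1558.40

vacuum cleaner: Runtime = 5 h/day × 7 days = 35 h
vacuum cleaner: 1.26 kW × 35 h = 44.1 kWh
well pump: Runtime = 20 min × 14 = 280 min = 4.666666… h
well pump: 1.47 kW × 4.666666… h = 6.86 kWh
portable air conditioner: 0.94 kW × 83 h = 78.02 kWh
chest freezer: Runtime = 12 h/week × 12 weeks = 144 h
chest freezer: 0.22 kW × 144 h = 31.68 kWh
Total energy = 160.66 kWh
Cost = 160.66 × ₹9.7 = ₹1558.40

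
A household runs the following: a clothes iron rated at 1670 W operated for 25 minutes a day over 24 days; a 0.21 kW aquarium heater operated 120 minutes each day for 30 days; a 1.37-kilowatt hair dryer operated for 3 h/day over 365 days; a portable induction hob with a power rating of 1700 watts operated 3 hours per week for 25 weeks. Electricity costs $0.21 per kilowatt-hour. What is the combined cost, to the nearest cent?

$347.96

clothes iron: Runtime = 25 min × 24 = 600 min = 10 h
clothes iron: 1.67 kW × 10 h = 16.7 kWh
aquarium heater: Runtime = 120 min × 30 = 3600 min = 60 h
aquarium heater: 0.21 kW × 60 h = 12.6 kWh
hair dryer: Runtime = 3 h/day × 365 days = 1095 h
hair dryer: 1.37 kW × 1095 h = 1500.15 kWh
portable induction hob: Runtime = 3 h/week × 25 weeks = 75 h
portable induction hob: 1.7 kW × 75 h = 127.5 kWh
Total energy = 1656.95 kWh
Cost = 1656.95 × $0.21 = $347.96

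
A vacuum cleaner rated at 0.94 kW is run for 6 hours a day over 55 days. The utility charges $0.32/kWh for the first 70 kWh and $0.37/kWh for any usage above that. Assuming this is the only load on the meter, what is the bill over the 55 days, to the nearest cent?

Runtime = 6 h/day × 55 days = 330 h
Energy = 0.94 kW × 330 h = 310.2 kWh
Tier 1 (0–70 kWh): 70 × $0.32 = $22.4
Above 70 kWh: 240.2 × $0.37 = $88.874
Bill = $111.27

$111.27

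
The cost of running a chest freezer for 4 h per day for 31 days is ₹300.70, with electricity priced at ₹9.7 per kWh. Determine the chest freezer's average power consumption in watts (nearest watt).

Energy = ₹300.70 ÷ ₹9.7/kWh = 31 kWh
Runtime = 4 h/day × 31 days = 124 h
Power = 31 kWh ÷ 124 h = 0.25 kW = 250 W

250 W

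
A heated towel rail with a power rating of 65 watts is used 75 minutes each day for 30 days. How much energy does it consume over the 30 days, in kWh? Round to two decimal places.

Runtime = 75 min × 30 = 2250 min = 37.5 h
Energy = 0.065 kW × 37.5 h = 2.4375 kWh ≈ 2.44 kWh

2.44 kWh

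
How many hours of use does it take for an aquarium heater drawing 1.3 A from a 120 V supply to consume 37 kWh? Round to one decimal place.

237.2 h

Power = 1.3 A × 120 V = 156 W = 0.156 kW
Hours = 37 kWh ÷ 0.156 kW = 237.2 h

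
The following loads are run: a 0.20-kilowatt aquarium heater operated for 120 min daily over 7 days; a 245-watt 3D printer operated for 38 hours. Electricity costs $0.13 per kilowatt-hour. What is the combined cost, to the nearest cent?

aquarium heater: Runtime = 120 min × 7 = 840 min = 14 h
aquarium heater: 0.2 kW × 14 h = 2.8 kWh
3D printer: 0.245 kW × 38 h = 9.31 kWh
Total energy = 12.11 kWh
Cost = 12.11 × $0.13 = $1.57

$1.57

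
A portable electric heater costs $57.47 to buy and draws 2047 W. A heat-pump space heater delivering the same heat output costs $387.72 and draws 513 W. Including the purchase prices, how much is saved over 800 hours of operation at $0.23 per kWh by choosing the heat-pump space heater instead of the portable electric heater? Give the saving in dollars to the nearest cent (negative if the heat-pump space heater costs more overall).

-$47.99

portable electric heater: $57.47 + (2047/1000) kW × 800 h × $0.23 = $57.47 + $376.648 = $434.118
heat-pump space heater: $387.72 + (513/1000) kW × 800 h × $0.23 = $387.72 + $94.392 = $482.112
Saving = $434.118 − $482.112 = −$47.994 → -$47.99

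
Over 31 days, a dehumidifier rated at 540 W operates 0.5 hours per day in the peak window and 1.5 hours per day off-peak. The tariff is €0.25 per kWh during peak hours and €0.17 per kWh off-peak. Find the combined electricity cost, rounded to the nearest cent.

€6.36

Peak energy = 0.54 kW × 0.5 h × 31 = 8.37 kWh
Off-peak energy = 0.54 kW × 1.5 h × 31 = 25.11 kWh
Cost = 8.37 × €0.25 + 25.11 × €0.17 = €2.0925 + €4.2687 = €6.36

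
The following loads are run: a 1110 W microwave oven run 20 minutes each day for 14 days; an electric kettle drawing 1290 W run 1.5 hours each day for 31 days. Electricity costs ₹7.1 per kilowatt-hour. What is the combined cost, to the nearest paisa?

₹462.67

microwave oven: Runtime = 20 min × 14 = 280 min = 4.666666… h
microwave oven: 1.11 kW × 4.666666… h = 5.18 kWh
electric kettle: Runtime = 1.5 h/day × 31 days = 46.5 h
electric kettle: 1.29 kW × 46.5 h = 59.985 kWh
Total energy = 65.165 kWh
Cost = 65.165 × ₹7.1 = ₹462.67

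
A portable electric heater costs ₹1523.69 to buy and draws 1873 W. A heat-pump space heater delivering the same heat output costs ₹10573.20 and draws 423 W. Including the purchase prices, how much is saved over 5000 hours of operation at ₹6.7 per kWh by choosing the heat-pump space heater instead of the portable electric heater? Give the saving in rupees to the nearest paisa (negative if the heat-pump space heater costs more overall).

₹39525.49

portable electric heater: ₹1523.69 + (1873/1000) kW × 5000 h × ₹6.7 = ₹1523.69 + ₹62745.5 = ₹64269.19
heat-pump space heater: ₹10573.20 + (423/1000) kW × 5000 h × ₹6.7 = ₹10573.20 + ₹14170.5 = ₹24743.7
Saving = ₹64269.19 − ₹24743.7 = ₹39525.49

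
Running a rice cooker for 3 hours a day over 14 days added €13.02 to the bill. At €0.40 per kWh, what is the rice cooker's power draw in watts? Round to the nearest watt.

Energy = €13.02 ÷ €0.40/kWh = 32.55 kWh
Runtime = 3 h/day × 14 days = 42 h
Power = 32.55 kWh ÷ 42 h = 0.775 kW = 775 W

775 W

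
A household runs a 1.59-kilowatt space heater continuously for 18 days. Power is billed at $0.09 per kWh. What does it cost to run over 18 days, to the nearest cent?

Runtime = 24 h × 18 = 432 h
Energy = 1.59 kW × 432 h = 686.88 kWh
Cost = 686.88 kWh × $0.09/kWh = $61.82

$61.82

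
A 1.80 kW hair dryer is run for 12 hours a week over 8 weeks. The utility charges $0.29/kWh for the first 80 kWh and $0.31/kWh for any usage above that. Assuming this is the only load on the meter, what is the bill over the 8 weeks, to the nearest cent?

$51.97

Runtime = 12 h/week × 8 weeks = 96 h
Energy = 1.8 kW × 96 h = 172.8 kWh
Tier 1 (0–80 kWh): 80 × $0.29 = $23.2
Above 80 kWh: 92.8 × $0.31 = $28.768
Bill = $51.97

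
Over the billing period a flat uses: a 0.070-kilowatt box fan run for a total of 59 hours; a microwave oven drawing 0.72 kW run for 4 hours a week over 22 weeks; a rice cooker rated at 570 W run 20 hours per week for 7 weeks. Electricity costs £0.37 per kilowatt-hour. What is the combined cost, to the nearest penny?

£54.50

box fan: 0.07 kW × 59 h = 4.13 kWh
microwave oven: Runtime = 4 h/week × 22 weeks = 88 h
microwave oven: 0.72 kW × 88 h = 63.36 kWh
rice cooker: Runtime = 20 h/week × 7 weeks = 140 h
rice cooker: 0.57 kW × 140 h = 79.8 kWh
Total energy = 147.29 kWh
Cost = 147.29 × £0.37 = £54.50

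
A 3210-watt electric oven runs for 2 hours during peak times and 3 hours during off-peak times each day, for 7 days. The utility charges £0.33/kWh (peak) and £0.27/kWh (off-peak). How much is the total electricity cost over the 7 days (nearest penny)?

£33.03

Peak energy = 3.21 kW × 2 h × 7 = 44.94 kWh
Off-peak energy = 3.21 kW × 3 h × 7 = 67.41 kWh
Cost = 44.94 × £0.33 + 67.41 × £0.27 = £14.8302 + £18.2007 = £33.03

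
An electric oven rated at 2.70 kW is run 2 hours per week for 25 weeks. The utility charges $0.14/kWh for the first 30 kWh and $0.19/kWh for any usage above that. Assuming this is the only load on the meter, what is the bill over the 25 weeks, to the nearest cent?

Runtime = 2 h/week × 25 weeks = 50 h
Energy = 2.7 kW × 50 h = 135 kWh
Tier 1 (0–30 kWh): 30 × $0.14 = $4.2
Above 30 kWh: 105 × $0.19 = $19.95
Bill = $24.15

$24.15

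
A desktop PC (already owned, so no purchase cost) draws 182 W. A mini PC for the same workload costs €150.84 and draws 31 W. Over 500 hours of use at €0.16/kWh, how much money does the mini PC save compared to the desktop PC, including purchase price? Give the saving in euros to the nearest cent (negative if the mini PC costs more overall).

-€138.76

desktop PC: €0.00 + (182/1000) kW × 500 h × €0.16 = €0.00 + €14.56 = €14.56
mini PC: €150.84 + (31/1000) kW × 500 h × €0.16 = €150.84 + €2.48 = €153.32
Saving = €14.56 − €153.32 = −€138.76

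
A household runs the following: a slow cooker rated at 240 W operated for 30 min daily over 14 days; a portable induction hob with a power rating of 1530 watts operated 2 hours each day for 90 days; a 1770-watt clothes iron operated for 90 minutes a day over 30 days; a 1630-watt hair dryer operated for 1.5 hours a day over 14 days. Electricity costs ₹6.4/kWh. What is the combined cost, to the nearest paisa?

slow cooker: Runtime = 30 min × 14 = 420 min = 7 h
slow cooker: 0.24 kW × 7 h = 1.68 kWh
portable induction hob: Runtime = 2 h/day × 90 days = 180 h
portable induction hob: 1.53 kW × 180 h = 275.4 kWh
clothes iron: Runtime = 90 min × 30 = 2700 min = 45 h
clothes iron: 1.77 kW × 45 h = 79.65 kWh
hair dryer: Runtime = 1.5 h/day × 14 days = 21 h
hair dryer: 1.63 kW × 21 h = 34.23 kWh
Total energy = 390.96 kWh
Cost = 390.96 × ₹6.4 = ₹2502.14

₹2502.14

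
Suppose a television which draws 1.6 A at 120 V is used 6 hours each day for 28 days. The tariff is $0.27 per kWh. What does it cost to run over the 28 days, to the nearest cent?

$8.71

Power = 1.6 A × 120 V = 192 W = 0.192 kW
Runtime = 6 h/day × 28 days = 168 h
Energy = 0.192 kW × 168 h = 32.256 kWh
Cost = 32.256 kWh × $0.27/kWh = $8.71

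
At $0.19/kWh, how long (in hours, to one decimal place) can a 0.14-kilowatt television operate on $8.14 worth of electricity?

Energy available = $8.14 ÷ $0.19/kWh = 42.8421 kWh
Hours = 42.8421 kWh ÷ 0.14 kW = 306.0 h

306.0 h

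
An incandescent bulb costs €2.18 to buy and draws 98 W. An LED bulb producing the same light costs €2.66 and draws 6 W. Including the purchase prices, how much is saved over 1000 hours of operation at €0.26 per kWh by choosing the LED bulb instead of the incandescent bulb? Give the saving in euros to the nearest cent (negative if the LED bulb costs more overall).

€23.44

incandescent bulb: €2.18 + (98/1000) kW × 1000 h × €0.26 = €2.18 + €25.48 = €27.66
LED bulb: €2.66 + (6/1000) kW × 1000 h × €0.26 = €2.66 + €1.56 = €4.22
Saving = €27.66 − €4.22 = €23.44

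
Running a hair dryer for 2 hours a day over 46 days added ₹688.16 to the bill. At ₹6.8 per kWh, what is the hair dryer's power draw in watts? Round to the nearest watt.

Energy = ₹688.16 ÷ ₹6.8/kWh = 101.2 kWh
Runtime = 2 h/day × 46 days = 92 h
Power = 101.2 kWh ÷ 92 h = 1.1 kW = 1100 W

1100 W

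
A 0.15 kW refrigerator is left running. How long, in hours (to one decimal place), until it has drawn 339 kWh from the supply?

2260.0 h

Hours = 339 kWh ÷ 0.15 kW = 2260.0 h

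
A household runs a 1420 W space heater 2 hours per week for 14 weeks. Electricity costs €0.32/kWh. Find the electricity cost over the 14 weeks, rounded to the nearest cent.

Runtime = 2 h/week × 14 weeks = 28 h
Energy = 1.42 kW × 28 h = 39.76 kWh
Cost = 39.76 kWh × €0.32/kWh = €12.72

€12.72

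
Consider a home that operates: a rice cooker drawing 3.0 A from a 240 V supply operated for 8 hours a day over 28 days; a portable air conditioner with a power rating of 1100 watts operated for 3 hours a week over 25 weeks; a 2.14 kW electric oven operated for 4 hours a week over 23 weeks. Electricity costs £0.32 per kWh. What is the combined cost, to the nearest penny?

£141.01

rice cooker: Power = 3.0 A × 240 V = 720 W = 0.72 kW
rice cooker: Runtime = 8 h/day × 28 days = 224 h
rice cooker: 0.72 kW × 224 h = 161.28 kWh
portable air conditioner: Runtime = 3 h/week × 25 weeks = 75 h
portable air conditioner: 1.1 kW × 75 h = 82.5 kWh
electric oven: Runtime = 4 h/week × 23 weeks = 92 h
electric oven: 2.14 kW × 92 h = 196.88 kWh
Total energy = 440.66 kWh
Cost = 440.66 × £0.32 = £141.01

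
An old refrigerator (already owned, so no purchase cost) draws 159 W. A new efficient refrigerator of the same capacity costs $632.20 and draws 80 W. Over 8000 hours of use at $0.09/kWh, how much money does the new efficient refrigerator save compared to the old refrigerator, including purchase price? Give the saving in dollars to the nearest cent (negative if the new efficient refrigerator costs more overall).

old refrigerator: $0.00 + (159/1000) kW × 8000 h × $0.09 = $0.00 + $114.48 = $114.48
new efficient refrigerator: $632.20 + (80/1000) kW × 8000 h × $0.09 = $632.20 + $57.6 = $689.8
Saving = $114.48 − $689.8 = −$575.32

-$575.32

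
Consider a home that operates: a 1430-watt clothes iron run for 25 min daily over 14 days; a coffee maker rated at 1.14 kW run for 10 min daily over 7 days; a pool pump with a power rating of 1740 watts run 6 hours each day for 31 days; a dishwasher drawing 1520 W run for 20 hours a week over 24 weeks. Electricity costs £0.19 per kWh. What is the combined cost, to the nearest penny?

clothes iron: Runtime = 25 min × 14 = 350 min = 5.833333… h
clothes iron: 1.43 kW × 5.833333… h = 8.341666… kWh
coffee maker: Runtime = 10 min × 7 = 70 min = 1.166666… h
coffee maker: 1.14 kW × 1.166666… h = 1.33 kWh
pool pump: Runtime = 6 h/day × 31 days = 186 h
pool pump: 1.74 kW × 186 h = 323.64 kWh
dishwasher: Runtime = 20 h/week × 24 weeks = 480 h
dishwasher: 1.52 kW × 480 h = 729.6 kWh
Total energy = 1062.911666… kWh
Cost = 1062.911666… × £0.19 = £201.95

£201.95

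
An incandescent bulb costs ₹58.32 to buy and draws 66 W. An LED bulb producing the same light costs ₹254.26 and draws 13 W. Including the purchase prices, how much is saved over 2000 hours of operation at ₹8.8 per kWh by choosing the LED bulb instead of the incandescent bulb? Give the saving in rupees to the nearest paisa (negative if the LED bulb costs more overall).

incandescent bulb: ₹58.32 + (66/1000) kW × 2000 h × ₹8.8 = ₹58.32 + ₹1161.6 = ₹1219.92
LED bulb: ₹254.26 + (13/1000) kW × 2000 h × ₹8.8 = ₹254.26 + ₹228.8 = ₹483.06
Saving = ₹1219.92 − ₹483.06 = ₹736.86

₹736.86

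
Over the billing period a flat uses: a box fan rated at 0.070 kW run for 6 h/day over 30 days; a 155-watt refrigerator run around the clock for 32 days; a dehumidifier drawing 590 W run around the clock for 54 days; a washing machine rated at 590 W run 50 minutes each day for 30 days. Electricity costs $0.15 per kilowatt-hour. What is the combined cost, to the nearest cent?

box fan: Runtime = 6 h/day × 30 days = 180 h
box fan: 0.07 kW × 180 h = 12.6 kWh
refrigerator: Runtime = 24 h × 32 = 768 h
refrigerator: 0.155 kW × 768 h = 119.04 kWh
dehumidifier: Runtime = 24 h × 54 = 1296 h
dehumidifier: 0.59 kW × 1296 h = 764.64 kWh
washing machine: Runtime = 50 min × 30 = 1500 min = 25 h
washing machine: 0.59 kW × 25 h = 14.75 kWh
Total energy = 911.03 kWh
Cost = 911.03 × $0.15 = $136.65

$136.65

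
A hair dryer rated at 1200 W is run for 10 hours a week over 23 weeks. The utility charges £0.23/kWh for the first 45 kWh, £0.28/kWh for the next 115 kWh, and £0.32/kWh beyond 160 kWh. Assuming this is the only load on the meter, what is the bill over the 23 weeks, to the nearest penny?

£79.67

Runtime = 10 h/week × 23 weeks = 230 h
Energy = 1.2 kW × 230 h = 276 kWh
Tier 1 (0–45 kWh): 45 × £0.23 = £10.35
Tier 2 (45–160 kWh): 115 × £0.28 = £32.2
Above 160 kWh: 116 × £0.32 = £37.12
Bill = £79.67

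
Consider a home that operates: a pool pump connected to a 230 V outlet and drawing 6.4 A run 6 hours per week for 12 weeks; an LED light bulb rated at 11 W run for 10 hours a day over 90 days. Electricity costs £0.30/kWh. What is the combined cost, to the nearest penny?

pool pump: Power = 6.4 A × 230 V = 1472 W = 1.472 kW
pool pump: Runtime = 6 h/week × 12 weeks = 72 h
pool pump: 1.472 kW × 72 h = 105.984 kWh
LED light bulb: Runtime = 10 h/day × 90 days = 900 h
LED light bulb: 0.011 kW × 900 h = 9.9 kWh
Total energy = 115.884 kWh
Cost = 115.884 × £0.30 = £34.77

£34.77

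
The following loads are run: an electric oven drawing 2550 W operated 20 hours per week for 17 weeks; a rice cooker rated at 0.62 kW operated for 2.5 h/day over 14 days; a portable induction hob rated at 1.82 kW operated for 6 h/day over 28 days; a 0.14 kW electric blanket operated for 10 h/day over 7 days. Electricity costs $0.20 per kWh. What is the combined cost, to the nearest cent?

$240.85

electric oven: Runtime = 20 h/week × 17 weeks = 340 h
electric oven: 2.55 kW × 340 h = 867 kWh
rice cooker: Runtime = 2.5 h/day × 14 days = 35 h
rice cooker: 0.62 kW × 35 h = 21.7 kWh
portable induction hob: Runtime = 6 h/day × 28 days = 168 h
portable induction hob: 1.82 kW × 168 h = 305.76 kWh
electric blanket: Runtime = 10 h/day × 7 days = 70 h
electric blanket: 0.14 kW × 70 h = 9.8 kWh
Total energy = 1204.26 kWh
Cost = 1204.26 × $0.20 = $240.85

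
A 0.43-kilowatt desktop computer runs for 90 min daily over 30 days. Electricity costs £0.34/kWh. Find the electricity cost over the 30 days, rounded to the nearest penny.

Runtime = 90 min × 30 = 2700 min = 45 h
Energy = 0.43 kW × 45 h = 19.35 kWh
Cost = 19.35 kWh × £0.34/kWh = £6.58

£6.58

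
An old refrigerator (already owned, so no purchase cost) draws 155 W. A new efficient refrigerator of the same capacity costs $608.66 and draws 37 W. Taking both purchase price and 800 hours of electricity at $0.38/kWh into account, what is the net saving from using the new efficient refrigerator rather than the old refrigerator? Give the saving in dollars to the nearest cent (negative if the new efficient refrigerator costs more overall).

-$572.79

old refrigerator: $0.00 + (155/1000) kW × 800 h × $0.38 = $0.00 + $47.12 = $47.12
new efficient refrigerator: $608.66 + (37/1000) kW × 800 h × $0.38 = $608.66 + $11.248 = $619.908
Saving = $47.12 − $619.908 = −$572.788 → -$572.79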